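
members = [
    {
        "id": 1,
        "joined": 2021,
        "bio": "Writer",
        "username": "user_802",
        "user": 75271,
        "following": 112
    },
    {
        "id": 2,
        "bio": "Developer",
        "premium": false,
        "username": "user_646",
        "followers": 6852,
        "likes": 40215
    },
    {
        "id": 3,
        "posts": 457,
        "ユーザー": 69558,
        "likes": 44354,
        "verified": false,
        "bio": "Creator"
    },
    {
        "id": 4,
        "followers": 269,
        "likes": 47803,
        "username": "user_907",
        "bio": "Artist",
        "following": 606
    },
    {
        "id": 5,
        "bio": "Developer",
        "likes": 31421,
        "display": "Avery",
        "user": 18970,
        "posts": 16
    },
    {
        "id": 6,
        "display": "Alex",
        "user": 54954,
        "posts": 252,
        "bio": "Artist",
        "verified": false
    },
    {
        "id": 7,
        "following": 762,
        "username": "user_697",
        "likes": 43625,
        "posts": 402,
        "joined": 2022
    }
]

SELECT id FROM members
[1, 2, 3, 4, 5, 6, 7]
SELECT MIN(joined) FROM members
2021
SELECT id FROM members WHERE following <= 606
[1, 4]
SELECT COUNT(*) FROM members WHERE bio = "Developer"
2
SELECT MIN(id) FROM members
1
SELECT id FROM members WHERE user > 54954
[1]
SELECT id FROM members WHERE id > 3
[4, 5, 6, 7]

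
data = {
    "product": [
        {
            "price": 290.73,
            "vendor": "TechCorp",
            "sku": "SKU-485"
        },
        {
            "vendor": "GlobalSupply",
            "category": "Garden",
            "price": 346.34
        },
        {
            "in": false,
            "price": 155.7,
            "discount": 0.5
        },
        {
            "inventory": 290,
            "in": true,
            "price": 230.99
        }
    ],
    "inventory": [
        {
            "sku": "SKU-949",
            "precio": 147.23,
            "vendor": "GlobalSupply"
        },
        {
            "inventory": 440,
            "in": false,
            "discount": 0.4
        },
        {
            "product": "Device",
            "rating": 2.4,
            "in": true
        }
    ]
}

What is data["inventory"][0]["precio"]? 147.23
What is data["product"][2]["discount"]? 0.5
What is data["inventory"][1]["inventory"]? 440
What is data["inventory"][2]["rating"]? 2.4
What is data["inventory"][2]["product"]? "Device"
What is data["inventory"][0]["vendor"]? "GlobalSupply"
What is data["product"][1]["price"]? 346.34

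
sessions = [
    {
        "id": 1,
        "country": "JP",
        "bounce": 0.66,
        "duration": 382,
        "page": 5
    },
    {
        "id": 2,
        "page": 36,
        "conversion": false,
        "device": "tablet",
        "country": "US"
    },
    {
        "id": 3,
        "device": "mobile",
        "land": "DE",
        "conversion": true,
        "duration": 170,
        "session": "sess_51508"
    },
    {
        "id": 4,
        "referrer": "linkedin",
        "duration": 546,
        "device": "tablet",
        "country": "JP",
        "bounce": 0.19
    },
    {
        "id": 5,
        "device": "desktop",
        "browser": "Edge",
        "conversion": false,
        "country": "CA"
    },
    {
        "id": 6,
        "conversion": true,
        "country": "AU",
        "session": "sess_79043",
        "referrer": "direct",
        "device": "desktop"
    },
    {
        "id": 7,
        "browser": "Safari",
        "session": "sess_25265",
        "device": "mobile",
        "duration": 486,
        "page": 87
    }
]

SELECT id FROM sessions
[1, 2, 3, 4, 5, 6, 7]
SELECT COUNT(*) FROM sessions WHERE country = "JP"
2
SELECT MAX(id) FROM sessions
7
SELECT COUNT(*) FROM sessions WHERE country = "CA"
1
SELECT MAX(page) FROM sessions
87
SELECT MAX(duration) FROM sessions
546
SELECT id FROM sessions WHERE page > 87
[]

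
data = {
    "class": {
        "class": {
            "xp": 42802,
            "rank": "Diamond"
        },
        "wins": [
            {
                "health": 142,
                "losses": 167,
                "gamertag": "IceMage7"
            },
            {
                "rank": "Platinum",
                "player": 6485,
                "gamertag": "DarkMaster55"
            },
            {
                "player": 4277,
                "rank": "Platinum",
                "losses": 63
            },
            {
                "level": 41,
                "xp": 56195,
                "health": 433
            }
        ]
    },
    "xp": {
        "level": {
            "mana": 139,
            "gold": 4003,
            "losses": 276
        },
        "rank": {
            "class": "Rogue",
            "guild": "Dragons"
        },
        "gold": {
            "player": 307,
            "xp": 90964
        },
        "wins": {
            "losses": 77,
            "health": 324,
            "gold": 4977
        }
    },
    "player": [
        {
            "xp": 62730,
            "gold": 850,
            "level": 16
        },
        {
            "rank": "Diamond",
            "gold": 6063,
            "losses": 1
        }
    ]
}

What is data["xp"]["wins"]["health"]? 324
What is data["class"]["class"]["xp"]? 42802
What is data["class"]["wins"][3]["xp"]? 56195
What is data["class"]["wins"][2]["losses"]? 63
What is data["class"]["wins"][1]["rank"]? "Platinum"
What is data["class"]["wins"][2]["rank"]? "Platinum"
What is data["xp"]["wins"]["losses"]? 77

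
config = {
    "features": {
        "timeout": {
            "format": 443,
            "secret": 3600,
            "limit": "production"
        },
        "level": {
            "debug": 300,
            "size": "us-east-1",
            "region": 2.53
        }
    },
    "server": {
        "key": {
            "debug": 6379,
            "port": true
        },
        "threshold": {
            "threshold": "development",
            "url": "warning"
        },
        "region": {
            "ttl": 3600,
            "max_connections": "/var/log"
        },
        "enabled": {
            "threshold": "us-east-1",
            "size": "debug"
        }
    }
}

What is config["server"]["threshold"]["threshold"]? "development"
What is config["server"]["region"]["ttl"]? 3600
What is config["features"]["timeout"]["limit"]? "production"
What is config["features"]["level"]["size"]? "us-east-1"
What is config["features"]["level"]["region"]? 2.53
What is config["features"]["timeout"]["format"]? 443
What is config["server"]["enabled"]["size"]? "debug"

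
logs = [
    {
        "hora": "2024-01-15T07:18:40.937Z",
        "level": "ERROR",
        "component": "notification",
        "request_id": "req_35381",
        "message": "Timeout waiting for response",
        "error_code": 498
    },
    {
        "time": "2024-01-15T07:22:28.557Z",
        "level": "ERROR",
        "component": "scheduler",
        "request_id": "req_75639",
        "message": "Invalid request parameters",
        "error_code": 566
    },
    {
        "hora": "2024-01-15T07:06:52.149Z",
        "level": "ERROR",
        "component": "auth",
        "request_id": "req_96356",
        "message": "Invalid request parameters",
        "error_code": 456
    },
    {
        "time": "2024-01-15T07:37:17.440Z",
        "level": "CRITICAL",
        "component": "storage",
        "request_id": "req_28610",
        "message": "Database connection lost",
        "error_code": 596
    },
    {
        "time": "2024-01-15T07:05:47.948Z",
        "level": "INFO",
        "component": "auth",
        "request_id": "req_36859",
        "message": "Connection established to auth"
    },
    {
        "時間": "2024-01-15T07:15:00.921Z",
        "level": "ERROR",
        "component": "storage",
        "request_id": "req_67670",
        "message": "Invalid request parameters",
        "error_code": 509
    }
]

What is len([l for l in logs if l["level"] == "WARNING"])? 0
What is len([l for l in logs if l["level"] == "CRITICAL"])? 1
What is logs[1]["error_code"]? 566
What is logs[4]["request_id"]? "req_36859"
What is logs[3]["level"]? "CRITICAL"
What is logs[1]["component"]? "scheduler"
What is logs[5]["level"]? "ERROR"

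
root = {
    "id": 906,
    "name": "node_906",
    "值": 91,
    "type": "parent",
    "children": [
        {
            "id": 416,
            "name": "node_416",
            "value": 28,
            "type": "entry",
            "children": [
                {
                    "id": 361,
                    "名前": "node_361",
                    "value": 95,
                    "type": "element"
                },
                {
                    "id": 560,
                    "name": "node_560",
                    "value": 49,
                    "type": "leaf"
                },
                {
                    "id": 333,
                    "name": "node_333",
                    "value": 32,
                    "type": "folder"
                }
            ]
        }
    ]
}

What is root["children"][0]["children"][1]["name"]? "node_560"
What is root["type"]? "parent"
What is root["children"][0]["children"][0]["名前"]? "node_361"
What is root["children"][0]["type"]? "entry"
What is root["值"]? 91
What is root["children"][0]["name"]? "node_416"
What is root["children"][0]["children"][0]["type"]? "element"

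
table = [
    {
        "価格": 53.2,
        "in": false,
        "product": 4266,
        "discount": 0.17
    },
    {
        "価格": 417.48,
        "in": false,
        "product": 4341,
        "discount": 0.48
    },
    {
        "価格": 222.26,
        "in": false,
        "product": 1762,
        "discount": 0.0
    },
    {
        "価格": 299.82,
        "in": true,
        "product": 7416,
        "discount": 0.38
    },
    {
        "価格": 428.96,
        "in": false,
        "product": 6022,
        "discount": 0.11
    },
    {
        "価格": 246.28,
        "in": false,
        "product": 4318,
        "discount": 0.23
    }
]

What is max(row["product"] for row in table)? 7416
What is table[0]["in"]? False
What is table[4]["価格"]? 428.96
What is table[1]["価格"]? 417.48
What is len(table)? 6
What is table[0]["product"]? 4266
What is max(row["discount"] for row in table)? 0.48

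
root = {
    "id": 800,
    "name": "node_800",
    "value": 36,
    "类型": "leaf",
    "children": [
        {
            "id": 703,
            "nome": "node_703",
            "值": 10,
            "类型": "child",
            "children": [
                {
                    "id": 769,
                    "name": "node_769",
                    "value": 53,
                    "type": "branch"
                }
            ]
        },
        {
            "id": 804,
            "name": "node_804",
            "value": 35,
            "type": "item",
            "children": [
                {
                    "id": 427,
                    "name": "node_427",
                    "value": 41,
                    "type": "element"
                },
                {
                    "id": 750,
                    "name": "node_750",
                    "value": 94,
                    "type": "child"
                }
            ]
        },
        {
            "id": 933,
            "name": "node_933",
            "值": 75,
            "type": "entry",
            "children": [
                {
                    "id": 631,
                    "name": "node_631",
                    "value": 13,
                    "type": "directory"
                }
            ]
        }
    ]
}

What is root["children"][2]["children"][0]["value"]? 13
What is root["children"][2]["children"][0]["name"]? "node_631"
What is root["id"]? 800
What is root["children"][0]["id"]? 703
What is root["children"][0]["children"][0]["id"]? 769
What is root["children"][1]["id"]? 804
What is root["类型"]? "leaf"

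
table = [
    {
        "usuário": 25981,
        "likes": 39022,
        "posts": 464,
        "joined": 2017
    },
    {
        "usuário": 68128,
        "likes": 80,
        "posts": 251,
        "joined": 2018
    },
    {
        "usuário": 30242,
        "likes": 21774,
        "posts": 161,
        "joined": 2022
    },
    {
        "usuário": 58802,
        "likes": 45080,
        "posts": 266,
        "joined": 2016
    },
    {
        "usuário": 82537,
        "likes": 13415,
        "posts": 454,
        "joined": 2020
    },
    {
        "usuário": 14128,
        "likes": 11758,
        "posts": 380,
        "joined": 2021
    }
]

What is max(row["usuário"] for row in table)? 82537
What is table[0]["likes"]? 39022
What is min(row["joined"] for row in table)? 2016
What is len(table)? 6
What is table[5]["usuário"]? 14128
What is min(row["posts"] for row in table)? 161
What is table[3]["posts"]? 266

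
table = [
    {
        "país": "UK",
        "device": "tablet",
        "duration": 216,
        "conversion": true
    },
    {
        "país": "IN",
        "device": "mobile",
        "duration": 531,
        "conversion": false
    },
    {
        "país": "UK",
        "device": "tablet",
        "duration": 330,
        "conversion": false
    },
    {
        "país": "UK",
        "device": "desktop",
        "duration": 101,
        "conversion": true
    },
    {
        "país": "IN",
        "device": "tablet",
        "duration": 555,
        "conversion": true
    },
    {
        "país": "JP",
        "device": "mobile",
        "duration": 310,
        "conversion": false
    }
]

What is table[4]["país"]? "IN"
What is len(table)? 6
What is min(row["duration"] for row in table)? 101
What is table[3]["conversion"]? True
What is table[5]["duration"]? 310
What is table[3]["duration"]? 101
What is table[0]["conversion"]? True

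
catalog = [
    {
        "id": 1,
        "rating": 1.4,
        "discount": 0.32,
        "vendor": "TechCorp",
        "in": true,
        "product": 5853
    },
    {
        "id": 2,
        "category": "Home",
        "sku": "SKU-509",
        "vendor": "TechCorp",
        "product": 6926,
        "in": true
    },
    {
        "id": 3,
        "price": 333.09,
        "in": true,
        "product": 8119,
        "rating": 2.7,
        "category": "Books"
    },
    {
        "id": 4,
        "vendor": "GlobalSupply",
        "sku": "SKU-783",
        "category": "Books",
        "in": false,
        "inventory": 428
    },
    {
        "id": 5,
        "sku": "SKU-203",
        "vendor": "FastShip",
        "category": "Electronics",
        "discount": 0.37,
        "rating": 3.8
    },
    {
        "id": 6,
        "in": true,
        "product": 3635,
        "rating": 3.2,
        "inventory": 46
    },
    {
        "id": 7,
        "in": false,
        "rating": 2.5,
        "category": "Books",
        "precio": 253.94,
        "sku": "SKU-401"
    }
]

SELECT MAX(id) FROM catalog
7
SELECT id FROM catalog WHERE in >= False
[1, 2, 3, 4, 6, 7]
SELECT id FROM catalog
[1, 2, 3, 4, 5, 6, 7]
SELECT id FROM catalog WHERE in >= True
[1, 2, 3, 6]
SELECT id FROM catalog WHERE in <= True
[1, 2, 3, 4, 6, 7]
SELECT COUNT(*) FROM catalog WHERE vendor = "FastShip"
1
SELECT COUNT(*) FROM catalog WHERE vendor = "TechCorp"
2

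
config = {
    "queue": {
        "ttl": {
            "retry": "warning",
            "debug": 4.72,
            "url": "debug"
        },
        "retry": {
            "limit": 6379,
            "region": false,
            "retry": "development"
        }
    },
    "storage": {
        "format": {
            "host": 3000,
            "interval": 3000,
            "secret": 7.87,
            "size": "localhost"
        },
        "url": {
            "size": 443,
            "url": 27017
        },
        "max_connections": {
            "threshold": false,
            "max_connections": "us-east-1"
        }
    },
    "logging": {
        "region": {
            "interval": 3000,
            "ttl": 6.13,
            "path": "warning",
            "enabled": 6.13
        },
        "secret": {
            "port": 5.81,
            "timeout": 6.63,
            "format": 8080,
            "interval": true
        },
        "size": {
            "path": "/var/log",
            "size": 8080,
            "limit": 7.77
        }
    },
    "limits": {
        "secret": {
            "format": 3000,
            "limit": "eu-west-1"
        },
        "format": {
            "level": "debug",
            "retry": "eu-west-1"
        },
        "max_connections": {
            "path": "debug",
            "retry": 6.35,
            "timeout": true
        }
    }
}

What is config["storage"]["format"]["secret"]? 7.87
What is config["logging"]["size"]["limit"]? 7.77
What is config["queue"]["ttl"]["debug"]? 4.72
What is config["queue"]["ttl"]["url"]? "debug"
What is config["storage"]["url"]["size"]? 443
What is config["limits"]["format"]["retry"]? "eu-west-1"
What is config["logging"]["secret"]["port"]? 5.81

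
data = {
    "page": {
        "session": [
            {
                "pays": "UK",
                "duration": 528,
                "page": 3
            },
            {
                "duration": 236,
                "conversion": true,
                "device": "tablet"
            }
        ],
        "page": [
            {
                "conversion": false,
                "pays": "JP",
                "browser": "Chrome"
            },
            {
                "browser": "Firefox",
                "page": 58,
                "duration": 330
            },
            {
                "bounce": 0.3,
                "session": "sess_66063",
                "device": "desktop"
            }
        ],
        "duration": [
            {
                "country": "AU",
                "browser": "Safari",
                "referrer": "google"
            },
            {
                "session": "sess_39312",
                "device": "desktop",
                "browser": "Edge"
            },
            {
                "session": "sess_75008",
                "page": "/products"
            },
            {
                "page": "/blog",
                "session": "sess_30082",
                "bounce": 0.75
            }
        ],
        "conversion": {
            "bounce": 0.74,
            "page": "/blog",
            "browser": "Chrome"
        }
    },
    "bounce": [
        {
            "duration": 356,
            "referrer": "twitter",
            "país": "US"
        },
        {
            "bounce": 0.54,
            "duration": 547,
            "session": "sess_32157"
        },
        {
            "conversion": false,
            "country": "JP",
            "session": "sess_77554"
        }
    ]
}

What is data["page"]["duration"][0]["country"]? "AU"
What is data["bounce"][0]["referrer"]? "twitter"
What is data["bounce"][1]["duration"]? 547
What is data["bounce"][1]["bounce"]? 0.54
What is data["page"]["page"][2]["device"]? "desktop"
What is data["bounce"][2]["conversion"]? False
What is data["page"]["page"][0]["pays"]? "JP"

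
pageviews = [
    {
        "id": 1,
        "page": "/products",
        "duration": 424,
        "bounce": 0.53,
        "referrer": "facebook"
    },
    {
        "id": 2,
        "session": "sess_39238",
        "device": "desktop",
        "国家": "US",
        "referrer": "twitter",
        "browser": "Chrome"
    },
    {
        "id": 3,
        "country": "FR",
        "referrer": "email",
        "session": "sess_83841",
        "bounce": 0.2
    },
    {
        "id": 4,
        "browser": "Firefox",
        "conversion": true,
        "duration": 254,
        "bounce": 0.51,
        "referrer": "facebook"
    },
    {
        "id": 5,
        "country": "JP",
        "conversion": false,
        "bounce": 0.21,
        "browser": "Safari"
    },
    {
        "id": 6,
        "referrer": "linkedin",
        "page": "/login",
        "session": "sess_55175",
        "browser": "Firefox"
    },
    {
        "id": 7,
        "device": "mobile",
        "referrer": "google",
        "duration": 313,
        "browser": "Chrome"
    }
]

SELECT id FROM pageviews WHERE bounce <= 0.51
[3, 4, 5]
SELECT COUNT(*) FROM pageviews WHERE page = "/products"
1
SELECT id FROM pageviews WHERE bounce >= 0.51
[1, 4]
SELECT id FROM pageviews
[1, 2, 3, 4, 5, 6, 7]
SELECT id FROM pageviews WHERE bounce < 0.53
[3, 4, 5]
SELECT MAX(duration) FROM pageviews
424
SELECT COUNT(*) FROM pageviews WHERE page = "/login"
1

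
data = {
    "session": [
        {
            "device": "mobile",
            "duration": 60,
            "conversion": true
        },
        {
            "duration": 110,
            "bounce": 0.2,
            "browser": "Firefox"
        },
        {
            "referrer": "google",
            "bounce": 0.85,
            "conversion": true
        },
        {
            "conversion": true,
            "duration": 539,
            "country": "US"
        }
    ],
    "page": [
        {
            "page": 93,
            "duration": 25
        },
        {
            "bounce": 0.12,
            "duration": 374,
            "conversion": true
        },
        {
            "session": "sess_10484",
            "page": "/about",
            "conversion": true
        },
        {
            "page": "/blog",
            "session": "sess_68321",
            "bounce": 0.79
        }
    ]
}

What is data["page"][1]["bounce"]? 0.12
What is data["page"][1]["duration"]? 374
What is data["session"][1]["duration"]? 110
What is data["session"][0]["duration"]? 60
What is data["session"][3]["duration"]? 539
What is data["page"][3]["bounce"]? 0.79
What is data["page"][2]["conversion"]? True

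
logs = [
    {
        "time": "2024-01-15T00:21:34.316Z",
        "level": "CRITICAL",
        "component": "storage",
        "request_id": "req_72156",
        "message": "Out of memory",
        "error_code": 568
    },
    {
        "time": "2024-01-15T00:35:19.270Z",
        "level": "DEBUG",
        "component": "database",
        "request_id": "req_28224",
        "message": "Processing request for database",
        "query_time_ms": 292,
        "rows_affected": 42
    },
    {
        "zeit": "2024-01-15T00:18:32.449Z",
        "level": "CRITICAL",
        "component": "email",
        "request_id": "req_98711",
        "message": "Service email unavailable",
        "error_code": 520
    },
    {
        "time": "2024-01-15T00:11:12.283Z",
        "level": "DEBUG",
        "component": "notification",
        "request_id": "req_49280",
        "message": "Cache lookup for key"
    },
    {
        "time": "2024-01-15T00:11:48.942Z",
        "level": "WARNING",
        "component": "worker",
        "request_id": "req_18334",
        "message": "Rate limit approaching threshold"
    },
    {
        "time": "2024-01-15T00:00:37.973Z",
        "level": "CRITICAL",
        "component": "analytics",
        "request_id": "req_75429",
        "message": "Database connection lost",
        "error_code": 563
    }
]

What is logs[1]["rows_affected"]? 42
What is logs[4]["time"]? "2024-01-15T00:11:48.942Z"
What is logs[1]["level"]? "DEBUG"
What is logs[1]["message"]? "Processing request for database"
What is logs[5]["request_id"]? "req_75429"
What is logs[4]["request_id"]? "req_18334"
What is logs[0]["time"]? "2024-01-15T00:21:34.316Z"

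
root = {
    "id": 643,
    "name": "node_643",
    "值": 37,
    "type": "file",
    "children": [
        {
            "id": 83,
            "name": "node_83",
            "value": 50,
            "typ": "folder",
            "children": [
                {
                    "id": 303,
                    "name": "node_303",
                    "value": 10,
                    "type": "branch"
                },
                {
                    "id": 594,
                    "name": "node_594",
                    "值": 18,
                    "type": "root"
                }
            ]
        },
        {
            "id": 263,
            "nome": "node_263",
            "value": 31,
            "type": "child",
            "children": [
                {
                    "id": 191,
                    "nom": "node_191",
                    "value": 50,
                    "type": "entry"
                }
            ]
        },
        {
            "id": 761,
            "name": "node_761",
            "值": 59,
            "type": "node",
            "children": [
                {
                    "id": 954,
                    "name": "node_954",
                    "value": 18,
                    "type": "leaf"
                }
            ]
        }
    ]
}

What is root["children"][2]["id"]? 761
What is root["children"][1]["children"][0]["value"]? 50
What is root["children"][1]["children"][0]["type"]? "entry"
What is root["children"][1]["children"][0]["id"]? 191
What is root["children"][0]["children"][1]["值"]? 18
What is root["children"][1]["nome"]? "node_263"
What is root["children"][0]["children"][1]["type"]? "root"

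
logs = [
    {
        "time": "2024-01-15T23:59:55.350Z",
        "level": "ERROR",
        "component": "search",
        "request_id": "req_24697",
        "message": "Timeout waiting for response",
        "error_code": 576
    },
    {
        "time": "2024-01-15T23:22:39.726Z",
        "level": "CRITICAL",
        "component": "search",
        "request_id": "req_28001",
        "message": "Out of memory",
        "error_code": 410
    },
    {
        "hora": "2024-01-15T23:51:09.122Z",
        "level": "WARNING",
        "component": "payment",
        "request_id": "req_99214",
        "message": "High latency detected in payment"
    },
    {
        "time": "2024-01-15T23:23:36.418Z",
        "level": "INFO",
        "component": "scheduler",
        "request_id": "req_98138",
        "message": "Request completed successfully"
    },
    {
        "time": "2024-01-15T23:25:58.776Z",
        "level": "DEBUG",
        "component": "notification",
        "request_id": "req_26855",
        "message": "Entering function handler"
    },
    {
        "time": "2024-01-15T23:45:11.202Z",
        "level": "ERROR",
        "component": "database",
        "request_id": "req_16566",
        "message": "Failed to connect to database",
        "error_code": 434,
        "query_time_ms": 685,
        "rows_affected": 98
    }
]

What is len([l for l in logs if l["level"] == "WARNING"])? 1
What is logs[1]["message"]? "Out of memory"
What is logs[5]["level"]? "ERROR"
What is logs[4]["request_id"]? "req_26855"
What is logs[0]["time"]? "2024-01-15T23:59:55.350Z"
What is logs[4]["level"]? "DEBUG"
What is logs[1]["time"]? "2024-01-15T23:22:39.726Z"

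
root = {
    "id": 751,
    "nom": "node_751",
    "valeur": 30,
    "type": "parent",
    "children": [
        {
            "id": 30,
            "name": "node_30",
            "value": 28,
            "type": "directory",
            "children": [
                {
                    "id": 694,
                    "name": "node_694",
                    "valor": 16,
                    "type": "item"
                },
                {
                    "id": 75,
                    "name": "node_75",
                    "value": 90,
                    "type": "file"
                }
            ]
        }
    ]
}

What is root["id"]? 751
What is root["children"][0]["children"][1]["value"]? 90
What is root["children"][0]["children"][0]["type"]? "item"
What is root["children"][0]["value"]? 28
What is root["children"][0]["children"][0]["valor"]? 16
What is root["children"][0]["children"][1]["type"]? "file"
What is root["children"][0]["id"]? 30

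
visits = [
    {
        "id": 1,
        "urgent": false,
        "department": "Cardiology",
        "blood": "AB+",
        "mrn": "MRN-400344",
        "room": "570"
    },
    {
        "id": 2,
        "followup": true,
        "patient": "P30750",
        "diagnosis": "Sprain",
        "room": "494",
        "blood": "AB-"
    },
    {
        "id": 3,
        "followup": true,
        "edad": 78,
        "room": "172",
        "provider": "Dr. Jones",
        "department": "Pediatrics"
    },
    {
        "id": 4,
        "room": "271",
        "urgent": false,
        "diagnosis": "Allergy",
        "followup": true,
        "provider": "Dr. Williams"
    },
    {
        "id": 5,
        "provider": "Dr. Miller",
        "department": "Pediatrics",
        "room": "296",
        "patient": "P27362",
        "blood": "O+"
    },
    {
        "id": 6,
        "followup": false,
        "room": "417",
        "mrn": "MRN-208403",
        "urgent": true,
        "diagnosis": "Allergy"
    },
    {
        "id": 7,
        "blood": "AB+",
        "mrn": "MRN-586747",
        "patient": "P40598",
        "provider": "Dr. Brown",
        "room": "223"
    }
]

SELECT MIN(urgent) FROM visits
False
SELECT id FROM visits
[1, 2, 3, 4, 5, 6, 7]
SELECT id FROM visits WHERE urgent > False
[6]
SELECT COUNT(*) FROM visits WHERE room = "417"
1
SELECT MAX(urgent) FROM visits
True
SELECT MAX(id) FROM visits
7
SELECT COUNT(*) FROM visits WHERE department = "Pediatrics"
2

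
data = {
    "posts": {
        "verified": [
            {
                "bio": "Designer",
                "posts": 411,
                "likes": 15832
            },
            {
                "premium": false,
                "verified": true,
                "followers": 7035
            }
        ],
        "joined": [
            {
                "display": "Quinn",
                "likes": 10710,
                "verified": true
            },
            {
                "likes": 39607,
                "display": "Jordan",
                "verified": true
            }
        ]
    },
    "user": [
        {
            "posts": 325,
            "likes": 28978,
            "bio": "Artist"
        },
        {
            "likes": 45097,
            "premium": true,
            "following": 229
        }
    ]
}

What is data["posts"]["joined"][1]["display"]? "Jordan"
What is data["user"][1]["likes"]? 45097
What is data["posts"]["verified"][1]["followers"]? 7035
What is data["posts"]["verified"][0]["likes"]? 15832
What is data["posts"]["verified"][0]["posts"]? 411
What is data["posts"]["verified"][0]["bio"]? "Designer"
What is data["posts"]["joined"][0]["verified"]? True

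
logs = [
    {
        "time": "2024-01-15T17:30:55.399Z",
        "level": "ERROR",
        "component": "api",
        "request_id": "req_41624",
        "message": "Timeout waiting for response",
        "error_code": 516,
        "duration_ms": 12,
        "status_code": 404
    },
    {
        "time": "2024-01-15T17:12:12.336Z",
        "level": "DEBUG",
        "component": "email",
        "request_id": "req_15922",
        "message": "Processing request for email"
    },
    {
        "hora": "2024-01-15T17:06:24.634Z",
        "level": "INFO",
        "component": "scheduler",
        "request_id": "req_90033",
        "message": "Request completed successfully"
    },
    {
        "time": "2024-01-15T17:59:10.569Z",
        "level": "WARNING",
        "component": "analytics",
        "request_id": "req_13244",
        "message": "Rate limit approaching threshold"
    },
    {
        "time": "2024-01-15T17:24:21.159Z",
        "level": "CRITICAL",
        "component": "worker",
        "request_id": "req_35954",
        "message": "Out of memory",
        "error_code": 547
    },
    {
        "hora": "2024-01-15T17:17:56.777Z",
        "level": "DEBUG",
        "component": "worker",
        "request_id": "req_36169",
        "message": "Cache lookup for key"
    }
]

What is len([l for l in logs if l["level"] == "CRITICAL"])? 1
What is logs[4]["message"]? "Out of memory"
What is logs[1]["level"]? "DEBUG"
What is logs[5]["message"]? "Cache lookup for key"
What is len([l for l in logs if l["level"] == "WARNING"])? 1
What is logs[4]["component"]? "worker"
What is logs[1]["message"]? "Processing request for email"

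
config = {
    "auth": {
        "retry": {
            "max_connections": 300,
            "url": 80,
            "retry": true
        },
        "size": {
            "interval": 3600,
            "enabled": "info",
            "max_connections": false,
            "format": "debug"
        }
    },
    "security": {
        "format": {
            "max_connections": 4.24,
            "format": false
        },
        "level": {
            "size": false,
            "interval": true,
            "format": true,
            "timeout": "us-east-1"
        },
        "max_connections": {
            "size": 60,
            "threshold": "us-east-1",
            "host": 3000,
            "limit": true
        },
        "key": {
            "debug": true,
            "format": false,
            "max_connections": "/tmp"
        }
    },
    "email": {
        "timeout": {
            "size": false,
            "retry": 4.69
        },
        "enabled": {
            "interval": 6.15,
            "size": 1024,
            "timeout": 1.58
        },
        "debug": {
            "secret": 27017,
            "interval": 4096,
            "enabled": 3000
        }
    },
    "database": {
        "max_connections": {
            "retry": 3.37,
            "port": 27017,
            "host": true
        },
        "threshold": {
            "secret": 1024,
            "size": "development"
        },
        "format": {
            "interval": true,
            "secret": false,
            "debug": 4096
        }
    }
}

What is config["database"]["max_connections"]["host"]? True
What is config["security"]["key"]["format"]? False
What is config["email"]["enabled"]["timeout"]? 1.58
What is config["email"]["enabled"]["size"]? 1024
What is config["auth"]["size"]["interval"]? 3600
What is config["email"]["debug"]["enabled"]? 3000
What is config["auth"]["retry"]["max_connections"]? 300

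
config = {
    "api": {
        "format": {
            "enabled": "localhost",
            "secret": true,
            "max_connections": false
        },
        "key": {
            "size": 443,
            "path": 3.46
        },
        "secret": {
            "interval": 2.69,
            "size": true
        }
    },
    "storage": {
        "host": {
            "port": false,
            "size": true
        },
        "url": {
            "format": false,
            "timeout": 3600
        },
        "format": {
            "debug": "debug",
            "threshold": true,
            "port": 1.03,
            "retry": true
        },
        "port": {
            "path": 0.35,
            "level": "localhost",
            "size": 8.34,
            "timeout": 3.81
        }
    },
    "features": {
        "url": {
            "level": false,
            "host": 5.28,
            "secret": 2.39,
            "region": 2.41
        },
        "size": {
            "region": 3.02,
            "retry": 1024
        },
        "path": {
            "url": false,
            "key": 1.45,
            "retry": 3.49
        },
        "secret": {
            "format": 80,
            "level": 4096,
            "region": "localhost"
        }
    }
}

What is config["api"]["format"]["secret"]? True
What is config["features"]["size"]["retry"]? 1024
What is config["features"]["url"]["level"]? False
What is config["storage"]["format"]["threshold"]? True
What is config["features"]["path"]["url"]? False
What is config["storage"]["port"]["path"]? 0.35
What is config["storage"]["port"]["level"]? "localhost"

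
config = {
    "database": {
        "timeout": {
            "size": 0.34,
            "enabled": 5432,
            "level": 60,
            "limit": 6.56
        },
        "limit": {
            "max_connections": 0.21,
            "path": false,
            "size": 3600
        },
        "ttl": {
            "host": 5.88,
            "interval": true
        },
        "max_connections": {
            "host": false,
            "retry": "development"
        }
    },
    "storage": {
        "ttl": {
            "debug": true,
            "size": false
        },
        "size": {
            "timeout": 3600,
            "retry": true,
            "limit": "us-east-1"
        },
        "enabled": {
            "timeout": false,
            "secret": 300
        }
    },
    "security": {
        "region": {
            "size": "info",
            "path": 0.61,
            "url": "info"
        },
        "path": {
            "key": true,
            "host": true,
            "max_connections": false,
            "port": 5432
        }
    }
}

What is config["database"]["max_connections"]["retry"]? "development"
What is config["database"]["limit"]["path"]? False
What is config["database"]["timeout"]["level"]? 60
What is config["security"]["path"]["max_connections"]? False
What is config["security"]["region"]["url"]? "info"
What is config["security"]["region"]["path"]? 0.61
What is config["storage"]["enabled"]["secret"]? 300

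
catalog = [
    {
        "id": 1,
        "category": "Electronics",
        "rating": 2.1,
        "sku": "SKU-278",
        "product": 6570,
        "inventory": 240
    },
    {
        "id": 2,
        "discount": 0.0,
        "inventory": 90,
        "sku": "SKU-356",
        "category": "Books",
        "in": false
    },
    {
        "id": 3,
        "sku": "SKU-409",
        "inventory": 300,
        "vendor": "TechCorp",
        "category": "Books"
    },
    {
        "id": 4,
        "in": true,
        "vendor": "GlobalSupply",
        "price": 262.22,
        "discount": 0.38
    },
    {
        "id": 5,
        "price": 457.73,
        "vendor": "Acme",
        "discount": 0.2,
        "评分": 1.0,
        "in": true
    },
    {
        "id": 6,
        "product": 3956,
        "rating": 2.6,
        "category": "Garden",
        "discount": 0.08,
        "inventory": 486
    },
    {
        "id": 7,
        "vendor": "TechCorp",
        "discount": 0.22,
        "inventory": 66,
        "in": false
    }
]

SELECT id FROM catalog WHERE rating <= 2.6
[1, 6]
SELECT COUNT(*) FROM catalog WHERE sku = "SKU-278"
1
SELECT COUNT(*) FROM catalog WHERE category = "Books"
2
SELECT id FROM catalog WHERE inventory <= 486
[1, 2, 3, 6, 7]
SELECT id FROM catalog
[1, 2, 3, 4, 5, 6, 7]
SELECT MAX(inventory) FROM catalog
486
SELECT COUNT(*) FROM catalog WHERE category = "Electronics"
1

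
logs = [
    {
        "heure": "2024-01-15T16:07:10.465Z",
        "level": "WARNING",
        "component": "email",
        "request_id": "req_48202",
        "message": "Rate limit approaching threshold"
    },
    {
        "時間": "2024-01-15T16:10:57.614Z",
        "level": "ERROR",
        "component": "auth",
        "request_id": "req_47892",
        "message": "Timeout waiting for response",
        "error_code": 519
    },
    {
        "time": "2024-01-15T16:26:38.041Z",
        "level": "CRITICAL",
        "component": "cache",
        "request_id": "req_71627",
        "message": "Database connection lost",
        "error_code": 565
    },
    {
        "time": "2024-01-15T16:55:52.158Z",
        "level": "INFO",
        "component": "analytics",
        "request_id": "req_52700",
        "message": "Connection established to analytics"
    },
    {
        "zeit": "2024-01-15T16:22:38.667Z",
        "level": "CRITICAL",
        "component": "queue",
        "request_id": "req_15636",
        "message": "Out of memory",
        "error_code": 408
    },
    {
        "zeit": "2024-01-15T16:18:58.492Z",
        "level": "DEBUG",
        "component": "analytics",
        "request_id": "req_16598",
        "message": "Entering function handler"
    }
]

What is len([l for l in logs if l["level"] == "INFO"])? 1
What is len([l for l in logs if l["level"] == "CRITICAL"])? 2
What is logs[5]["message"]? "Entering function handler"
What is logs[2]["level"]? "CRITICAL"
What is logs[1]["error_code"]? 519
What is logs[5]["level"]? "DEBUG"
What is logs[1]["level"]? "ERROR"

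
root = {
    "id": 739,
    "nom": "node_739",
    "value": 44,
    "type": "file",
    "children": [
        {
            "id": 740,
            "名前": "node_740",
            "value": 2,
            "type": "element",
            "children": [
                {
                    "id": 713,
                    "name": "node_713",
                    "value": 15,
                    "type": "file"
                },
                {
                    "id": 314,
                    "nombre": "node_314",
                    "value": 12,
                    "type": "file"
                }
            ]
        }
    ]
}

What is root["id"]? 739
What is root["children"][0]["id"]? 740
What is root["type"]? "file"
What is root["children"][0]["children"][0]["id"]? 713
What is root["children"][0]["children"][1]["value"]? 12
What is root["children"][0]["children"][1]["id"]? 314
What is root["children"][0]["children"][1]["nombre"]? "node_314"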